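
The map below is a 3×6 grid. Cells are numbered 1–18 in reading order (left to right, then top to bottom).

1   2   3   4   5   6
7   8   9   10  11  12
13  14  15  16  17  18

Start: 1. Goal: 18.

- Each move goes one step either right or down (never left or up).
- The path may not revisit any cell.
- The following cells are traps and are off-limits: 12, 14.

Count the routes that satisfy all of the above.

12

A right/down-only route from 1 to 18 makes exactly 2 down-moves and 5 right-moves in some order.
With no other constraints that would be C(7,2) = 21 routes.
Subtract routes through each blocked cell (inclusion–exclusion for overlaps): − through 12: 6 − through 14: 3 → 12.
That gives 12 routes.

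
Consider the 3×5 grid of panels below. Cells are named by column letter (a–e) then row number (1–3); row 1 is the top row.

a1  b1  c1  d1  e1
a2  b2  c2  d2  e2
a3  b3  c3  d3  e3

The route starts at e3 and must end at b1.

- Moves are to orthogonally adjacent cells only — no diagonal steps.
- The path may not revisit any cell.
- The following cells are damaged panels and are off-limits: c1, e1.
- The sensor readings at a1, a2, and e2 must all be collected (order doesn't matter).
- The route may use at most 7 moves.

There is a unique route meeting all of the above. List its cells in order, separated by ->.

The 7-move cap with required stops at a1, a2, e2 leaves no slack for detours.
Route from e3: up 1 to e2, left 4 to a2, up 1 to a1, right 1 to b1 — 7 moves in all.
Check: all required cells visited; 7 ≤ 7 moves.

e3 -> e2 -> d2 -> c2 -> b2 -> a2 -> a1 -> b1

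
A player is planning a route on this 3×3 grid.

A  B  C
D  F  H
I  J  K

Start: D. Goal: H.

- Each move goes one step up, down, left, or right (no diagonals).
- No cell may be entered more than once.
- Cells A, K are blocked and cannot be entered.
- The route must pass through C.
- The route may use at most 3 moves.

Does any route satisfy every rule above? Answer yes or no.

no

Even ignoring the no-revisit rule, getting from D to H via C needs at least 3 + 1 = 4 moves (Manhattan distance per leg), which exceeds the 3-move limit.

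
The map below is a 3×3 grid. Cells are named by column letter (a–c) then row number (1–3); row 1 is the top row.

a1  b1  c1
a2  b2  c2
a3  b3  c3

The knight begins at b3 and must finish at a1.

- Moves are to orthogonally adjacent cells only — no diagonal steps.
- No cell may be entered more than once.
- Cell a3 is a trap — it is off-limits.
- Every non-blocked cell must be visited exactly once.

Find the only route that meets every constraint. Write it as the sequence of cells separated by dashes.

Need to visit all 8 open cells exactly once, starting at b3 and ending at a1.
Route from b3: right 1 to c3, up 2 to c1, left 1 to b1, down 1 to b2, left 1 to a2, up 1 to a1 — 7 moves in all.
Check: all 8 open cells covered.

b3 - c3 - c2 - c1 - b1 - b2 - a2 - a1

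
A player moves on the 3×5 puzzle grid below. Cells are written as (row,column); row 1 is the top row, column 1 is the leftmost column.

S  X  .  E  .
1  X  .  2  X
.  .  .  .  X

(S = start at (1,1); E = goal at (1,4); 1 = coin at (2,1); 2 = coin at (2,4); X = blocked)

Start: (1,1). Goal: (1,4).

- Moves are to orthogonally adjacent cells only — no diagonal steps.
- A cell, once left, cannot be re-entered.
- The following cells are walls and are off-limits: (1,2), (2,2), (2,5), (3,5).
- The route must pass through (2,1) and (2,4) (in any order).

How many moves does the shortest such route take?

7

Any route passes through (2,1) and (2,4) in some order between (1,1) and (1,4). Summing Manhattan distances along each leg and taking the cheapest ordering ((1,1) → (2,1) → (2,4) → (1,4)) gives a lower bound of 1 + 3 + 1 = 5 moves.
That bound ignores the blocked cells. Measuring each leg by the fewest moves that actually steer around them ((1,1)→(2,1): 1; (2,1)→(2,4): 5; (2,4)→(1,4): 1) raises the lower bound to 7.
A route of 7 moves exists: (1,1) → (2,1) → (3,1) → (3,2) → (3,3) → (2,3) → (2,4) → (1,4).
Since 7 matches that lower bound, it is optimal.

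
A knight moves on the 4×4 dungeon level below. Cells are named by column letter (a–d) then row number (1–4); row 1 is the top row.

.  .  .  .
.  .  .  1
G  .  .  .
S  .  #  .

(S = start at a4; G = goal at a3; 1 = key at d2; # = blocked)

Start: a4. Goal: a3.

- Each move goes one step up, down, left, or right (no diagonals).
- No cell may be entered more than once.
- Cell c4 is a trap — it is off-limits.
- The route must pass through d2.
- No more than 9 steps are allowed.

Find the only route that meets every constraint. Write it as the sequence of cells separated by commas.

a4, b4, b3, c3, d3, d2, c2, b2, a2, a3

The budget equals the shortest possible length, so every move has to be on a shortest route through the required cells.
Route from a4: right 1 to b4, up 1 to b3, right 2 to d3, up 1 to d2, left 3 to a2, down 1 to a3 — 9 moves in all.
Check: all required cells visited; 9 ≤ 9 moves.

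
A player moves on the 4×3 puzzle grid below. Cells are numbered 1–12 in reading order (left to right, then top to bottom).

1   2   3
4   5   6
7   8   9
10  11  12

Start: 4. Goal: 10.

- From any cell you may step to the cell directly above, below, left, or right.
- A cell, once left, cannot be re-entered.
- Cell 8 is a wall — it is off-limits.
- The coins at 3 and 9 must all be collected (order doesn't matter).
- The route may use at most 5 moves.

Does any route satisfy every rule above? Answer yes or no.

Even ignoring the no-revisit rule, getting from 4 to 10, taking the cheapest ordering 4 → 3 → 9 → 10 needs at least 3 + 2 + 3 = 8 moves (Manhattan distance per leg), which exceeds the 5-move limit.

no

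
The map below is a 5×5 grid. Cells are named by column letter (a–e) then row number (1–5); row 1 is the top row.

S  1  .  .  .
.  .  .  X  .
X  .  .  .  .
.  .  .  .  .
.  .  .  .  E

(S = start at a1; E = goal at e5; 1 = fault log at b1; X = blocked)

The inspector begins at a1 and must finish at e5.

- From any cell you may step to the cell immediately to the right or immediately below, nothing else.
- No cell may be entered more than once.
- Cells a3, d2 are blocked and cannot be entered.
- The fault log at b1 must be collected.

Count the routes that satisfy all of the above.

23

A right/down-only route from a1 to e5 makes exactly 4 down-moves and 4 right-moves in some order.
With no other constraints that would be C(8,4) = 70 routes.
Split at b1 and multiply the segment counts (each segment already excludes blocked cells): a1→b1: 1; b1→e5: 23; product = 23.
That gives 23 routes.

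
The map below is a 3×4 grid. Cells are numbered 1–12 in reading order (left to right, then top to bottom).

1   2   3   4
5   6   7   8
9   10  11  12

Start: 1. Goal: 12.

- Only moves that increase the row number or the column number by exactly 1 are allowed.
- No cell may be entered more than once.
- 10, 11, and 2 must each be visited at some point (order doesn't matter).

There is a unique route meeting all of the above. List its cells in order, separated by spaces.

1 2 6 10 11 12

Moves only go right or down, so the column and row indices never decrease.
Route from 1: right to 2, 2× down (reaching 10), 2× right (reaching 12) — 5 moves in all.
Check: all required cells visited.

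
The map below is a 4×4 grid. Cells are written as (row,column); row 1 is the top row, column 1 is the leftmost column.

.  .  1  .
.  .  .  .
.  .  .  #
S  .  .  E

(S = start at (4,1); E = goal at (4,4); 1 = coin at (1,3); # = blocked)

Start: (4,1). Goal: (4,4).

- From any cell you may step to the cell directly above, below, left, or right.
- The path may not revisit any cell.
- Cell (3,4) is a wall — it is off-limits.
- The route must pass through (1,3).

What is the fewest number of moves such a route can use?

Any route passes through (1,3) somewhere between (4,1) and (4,4). Summing Manhattan distances along the two legs ((4,1) → (1,3) → (4,4)) gives a lower bound of 5 + 4 = 9 moves.
A route of 9 moves achieves this: (4,1) → (3,1) → (2,1) → (1,1) → (1,2) → (1,3) → (2,3) → (3,3) → (4,3) → (4,4).
Since 9 matches the lower bound, it is optimal.

9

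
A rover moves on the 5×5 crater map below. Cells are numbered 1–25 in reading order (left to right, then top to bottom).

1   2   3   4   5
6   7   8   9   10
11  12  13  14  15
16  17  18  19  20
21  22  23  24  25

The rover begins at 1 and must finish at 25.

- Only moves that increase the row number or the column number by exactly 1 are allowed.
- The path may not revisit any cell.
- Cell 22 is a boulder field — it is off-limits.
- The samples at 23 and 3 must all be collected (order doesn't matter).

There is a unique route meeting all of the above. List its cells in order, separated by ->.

1 -> 2 -> 3 -> 8 -> 13 -> 18 -> 23 -> 24 -> 25

Moves only go right or down, so the column and row indices never decrease.
Route from 1: right 2 to 3, down 4 to 23, right 2 to 25 — 8 moves in all.
Check: all required cells visited.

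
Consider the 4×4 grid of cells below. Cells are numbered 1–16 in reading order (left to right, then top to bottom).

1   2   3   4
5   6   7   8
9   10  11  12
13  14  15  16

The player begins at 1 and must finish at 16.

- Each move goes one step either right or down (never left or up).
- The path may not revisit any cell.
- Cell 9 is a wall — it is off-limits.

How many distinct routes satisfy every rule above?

16

A right/down-only route from 1 to 16 makes exactly 3 down-moves and 3 right-moves in some order.
With no other constraints that would be C(6,3) = 20 routes.
Subtract routes through each blocked cell (inclusion–exclusion for overlaps): − through 9: 4 → 16.
That gives 16 routes.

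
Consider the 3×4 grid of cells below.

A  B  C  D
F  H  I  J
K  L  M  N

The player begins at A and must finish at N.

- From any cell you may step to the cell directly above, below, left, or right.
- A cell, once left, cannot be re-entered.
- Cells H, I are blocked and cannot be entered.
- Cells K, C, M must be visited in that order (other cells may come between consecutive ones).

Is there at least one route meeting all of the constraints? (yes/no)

Even ignoring the required order, no revisit-free route from A to N manages to pass through all of K, C, and M: branching out from A, every path either misses one of them or, having collected them, can no longer reach N without re-entering a cell.

no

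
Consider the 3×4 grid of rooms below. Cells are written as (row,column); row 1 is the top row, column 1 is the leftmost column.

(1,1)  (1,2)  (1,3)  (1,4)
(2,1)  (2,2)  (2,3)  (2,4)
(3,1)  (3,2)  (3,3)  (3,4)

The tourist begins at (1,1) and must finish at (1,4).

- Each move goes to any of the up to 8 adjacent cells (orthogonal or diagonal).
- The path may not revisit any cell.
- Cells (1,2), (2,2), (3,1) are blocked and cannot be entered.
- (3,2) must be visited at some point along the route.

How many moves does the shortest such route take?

Any route passes through (3,2) somewhere between (1,1) and (1,4). Summing Chebyshev distances along the two legs ((1,1) → (3,2) → (1,4)) gives a lower bound of 2 + 2 = 4 moves.
A route of 4 moves achieves this: (1,1) → (2,1) → (3,2) → (2,3) → (1,4).
Since 4 matches the lower bound, it is optimal.

4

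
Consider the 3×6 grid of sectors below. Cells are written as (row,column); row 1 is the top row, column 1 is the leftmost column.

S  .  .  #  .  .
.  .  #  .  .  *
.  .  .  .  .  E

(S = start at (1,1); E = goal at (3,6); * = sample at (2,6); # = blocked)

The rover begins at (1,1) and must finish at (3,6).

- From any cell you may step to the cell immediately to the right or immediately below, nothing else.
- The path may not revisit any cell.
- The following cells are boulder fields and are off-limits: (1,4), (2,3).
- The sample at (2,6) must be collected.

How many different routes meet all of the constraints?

A right/down-only route from (1,1) to (3,6) makes exactly 2 down-moves and 5 right-moves in some order.
With no other constraints that would be C(7,2) = 21 routes.
Split at (2,6) and multiply the segment counts (each segment already excludes blocked cells): (1,1)→(2,6): 0; (2,6)→(3,6): 1; product = 0.
No route satisfies every constraint, so the count is 0.

0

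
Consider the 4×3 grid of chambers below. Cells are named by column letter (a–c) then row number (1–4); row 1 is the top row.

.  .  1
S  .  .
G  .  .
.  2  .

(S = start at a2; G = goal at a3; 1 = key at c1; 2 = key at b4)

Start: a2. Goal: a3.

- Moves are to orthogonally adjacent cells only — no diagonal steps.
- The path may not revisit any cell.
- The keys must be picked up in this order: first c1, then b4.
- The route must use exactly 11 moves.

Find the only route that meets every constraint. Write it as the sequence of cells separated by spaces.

The waypoints must appear in the order c1, b4, with no cell reused.
Route from a2: up 1 to a1, right 2 to c1, down 1 to c2, left 1 to b2, down 1 to b3, right 1 to c3, down 1 to c4, left 2 to a4, up 1 to a3 — 11 moves in all.
Check: order respected (1 at step 3, 2 at step 9); 11 moves as required.

a2 a1 b1 c1 c2 b2 b3 c3 c4 b4 a4 a3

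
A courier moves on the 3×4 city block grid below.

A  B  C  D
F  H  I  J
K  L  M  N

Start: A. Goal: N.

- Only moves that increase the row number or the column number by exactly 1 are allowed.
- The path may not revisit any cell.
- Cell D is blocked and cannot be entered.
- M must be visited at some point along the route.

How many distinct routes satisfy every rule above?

A right/down-only route from A to N makes exactly 2 down-moves and 3 right-moves in some order.
With no other constraints that would be C(5,2) = 10 routes.
Split at M and multiply the segment counts (each segment already excludes blocked cells): A→M: 6; M→N: 1; product = 6.
That gives 6 routes.

6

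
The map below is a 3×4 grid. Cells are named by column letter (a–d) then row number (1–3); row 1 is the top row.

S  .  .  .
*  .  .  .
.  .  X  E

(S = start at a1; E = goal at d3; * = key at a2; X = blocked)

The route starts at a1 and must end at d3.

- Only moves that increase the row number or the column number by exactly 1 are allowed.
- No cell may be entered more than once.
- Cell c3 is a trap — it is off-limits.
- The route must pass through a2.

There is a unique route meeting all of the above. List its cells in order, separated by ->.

Moves only go right or down, so the column and row indices never decrease.
Route from a1: down 1 to a2, right 3 to d2, down 1 to d3 — 5 moves in all.
Check: all required cells visited.

a1 -> a2 -> b2 -> c2 -> d2 -> d3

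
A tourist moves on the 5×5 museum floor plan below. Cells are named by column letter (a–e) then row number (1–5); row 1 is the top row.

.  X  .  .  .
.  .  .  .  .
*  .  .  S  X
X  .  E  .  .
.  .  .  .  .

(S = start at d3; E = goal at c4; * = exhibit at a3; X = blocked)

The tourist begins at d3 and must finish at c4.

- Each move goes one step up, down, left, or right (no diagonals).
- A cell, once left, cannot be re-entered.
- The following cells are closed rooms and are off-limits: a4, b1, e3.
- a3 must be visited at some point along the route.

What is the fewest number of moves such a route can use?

8

Any route passes through a3 somewhere between d3 and c4. Summing Manhattan distances along the two legs (d3 → a3 → c4) gives a lower bound of 3 + 3 = 6 moves.
The shortest route satisfying every rule uses 8 moves: d3 → d2 → c2 → b2 → a2 → a3 → b3 → b4 → c4.
The no-revisit rule (legs can't share cells) pushes the minimum above the 6-move bound; an exhaustive check rules out every length from 6 to 7, leaving 8 as the minimum.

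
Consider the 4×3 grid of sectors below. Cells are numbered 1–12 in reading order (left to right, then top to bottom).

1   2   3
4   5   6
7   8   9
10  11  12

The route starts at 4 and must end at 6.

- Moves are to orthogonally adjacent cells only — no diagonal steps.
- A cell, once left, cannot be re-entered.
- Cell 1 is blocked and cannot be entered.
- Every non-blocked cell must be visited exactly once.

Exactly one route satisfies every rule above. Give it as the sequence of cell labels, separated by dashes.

Need to visit all 11 open cells exactly once, starting at 4 and ending at 6.
Cell 3 has only two open neighbours (6 and 2), so the path must pass straight through it: one of those is the cell it's entered from and the other is where it exits.
Route from 4: down 2 to 10, right 2 to 12, up 1 to 9, left 1 to 8, up 2 to 2, right 1 to 3, down 1 to 6 — 10 moves in all.
Check: all 11 open cells covered.

4 - 7 - 10 - 11 - 12 - 9 - 8 - 5 - 2 - 3 - 6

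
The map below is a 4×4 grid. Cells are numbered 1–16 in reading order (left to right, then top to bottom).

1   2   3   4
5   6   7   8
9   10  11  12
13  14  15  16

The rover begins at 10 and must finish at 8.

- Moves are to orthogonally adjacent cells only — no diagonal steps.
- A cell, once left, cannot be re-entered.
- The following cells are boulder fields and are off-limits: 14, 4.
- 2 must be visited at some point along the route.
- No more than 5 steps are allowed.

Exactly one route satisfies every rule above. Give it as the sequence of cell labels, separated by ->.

Any route must reach 2 and still end at 8 within 5 moves, so the order of the required stops is forced.
Route from 10: 2× up (reaching 2), right to 3, down to 7, right to 8 — 5 moves in all.
Check: all required cells visited; 5 ≤ 5 moves.

10 -> 6 -> 2 -> 3 -> 7 -> 8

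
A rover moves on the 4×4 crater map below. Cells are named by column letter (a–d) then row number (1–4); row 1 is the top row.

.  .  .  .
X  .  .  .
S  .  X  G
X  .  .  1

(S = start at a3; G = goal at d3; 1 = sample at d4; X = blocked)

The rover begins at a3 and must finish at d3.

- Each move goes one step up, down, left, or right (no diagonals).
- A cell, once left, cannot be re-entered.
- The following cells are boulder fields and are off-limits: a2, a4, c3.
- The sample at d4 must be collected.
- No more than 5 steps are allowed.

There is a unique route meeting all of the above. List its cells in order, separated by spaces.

The budget equals the shortest possible length, so every move has to be on a shortest route through the required cells.
Route from a3: right 1 to b3, down 1 to b4, right 2 to d4, up 1 to d3 — 5 moves in all.
Check: all required cells visited; 5 ≤ 5 moves.

a3 b3 b4 c4 d4 d3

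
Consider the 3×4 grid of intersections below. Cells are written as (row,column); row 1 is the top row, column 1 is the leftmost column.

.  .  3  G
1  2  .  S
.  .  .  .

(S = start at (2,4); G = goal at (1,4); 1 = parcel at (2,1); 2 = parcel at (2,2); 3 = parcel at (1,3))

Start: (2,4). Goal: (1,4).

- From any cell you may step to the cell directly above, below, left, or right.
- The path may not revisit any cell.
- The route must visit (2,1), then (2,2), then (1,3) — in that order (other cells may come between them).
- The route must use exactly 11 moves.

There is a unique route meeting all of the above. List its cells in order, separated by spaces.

(2,4) (3,4) (3,3) (3,2) (3,1) (2,1) (1,1) (1,2) (2,2) (2,3) (1,3) (1,4)

The waypoints must appear in the order (2,1), (2,2), (1,3), with no cell reused.
Route from (2,4): down to (3,4), 3× left (reaching (3,1)), 2× up (reaching (1,1)), right to (1,2), down to (2,2), right to (2,3), up to (1,3), right to (1,4) — 11 moves in all.
Check: order respected (1 at step 5, 2 at step 8, 3 at step 10); 11 moves as required.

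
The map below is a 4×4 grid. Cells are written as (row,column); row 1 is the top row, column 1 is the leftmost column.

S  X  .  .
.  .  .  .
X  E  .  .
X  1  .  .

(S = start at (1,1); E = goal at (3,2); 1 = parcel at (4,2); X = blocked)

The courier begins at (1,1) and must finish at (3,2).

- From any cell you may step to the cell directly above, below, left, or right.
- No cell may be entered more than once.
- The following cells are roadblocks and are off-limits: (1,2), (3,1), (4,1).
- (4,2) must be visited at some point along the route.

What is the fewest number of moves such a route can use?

Any route passes through (4,2) somewhere between (1,1) and (3,2). Summing Manhattan distances along the two legs ((1,1) → (4,2) → (3,2)) gives a lower bound of 4 + 1 = 5 moves.
The shortest route satisfying every rule uses 7 moves: (1,1) → (2,1) → (2,2) → (2,3) → (3,3) → (4,3) → (4,2) → (3,2).
The bound of 5 isn't tight here; checking systematically, no route of length 5 through 6 satisfies every constraint, so 7 is the minimum.

7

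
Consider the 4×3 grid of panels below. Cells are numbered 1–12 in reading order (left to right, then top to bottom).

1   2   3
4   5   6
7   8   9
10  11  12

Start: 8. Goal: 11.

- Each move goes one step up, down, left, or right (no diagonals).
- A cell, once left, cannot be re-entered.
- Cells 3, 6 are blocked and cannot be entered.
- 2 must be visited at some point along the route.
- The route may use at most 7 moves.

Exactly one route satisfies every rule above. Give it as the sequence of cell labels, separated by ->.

8 -> 5 -> 2 -> 1 -> 4 -> 7 -> 10 -> 11

Any route must reach 2 and still end at 11 within 7 moves, so the order of the required stops is forced.
Route from 8: up 2 to 2, left 1 to 1, down 3 to 10, right 1 to 11 — 7 moves in all.
Check: all required cells visited; 7 ≤ 7 moves.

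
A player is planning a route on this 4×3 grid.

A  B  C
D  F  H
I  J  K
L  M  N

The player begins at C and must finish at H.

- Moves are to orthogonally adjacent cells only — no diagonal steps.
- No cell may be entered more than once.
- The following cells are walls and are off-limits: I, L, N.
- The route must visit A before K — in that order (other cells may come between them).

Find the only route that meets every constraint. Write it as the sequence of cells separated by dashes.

C - B - A - D - F - J - K - H

The waypoints must appear in the order A, K, with no cell reused.
Route from C: 2× left (reaching A), down to D, right to F, down to J, right to K, up to H — 7 moves in all.
Check: order respected (A at step 2, K at step 6).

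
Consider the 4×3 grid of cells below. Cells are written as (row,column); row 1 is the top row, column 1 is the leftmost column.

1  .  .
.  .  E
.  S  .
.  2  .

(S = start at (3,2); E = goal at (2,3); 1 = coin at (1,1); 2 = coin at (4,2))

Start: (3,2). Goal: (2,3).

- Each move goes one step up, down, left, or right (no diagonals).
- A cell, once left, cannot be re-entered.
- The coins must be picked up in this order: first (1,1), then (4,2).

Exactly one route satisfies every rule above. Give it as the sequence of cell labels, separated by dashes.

The waypoints must appear in the order (1,1), (4,2), with no cell reused.
Route from (3,2): up 2 to (1,2), left 1 to (1,1), down 3 to (4,1), right 2 to (4,3), up 2 to (2,3) — 10 moves in all.
Check: order respected (1 at step 3, 2 at step 7).

(3,2) - (2,2) - (1,2) - (1,1) - (2,1) - (3,1) - (4,1) - (4,2) - (4,3) - (3,3) - (2,3)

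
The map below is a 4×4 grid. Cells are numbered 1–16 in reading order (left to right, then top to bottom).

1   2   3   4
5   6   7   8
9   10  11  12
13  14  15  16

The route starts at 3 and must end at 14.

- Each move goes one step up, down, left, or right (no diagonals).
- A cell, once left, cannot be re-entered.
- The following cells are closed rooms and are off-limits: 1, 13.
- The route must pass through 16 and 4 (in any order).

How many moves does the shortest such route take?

6

Any route passes through 16 and 4 in some order between 3 and 14. Summing Manhattan distances along each leg and taking the cheapest ordering (3 → 4 → 16 → 14) gives a lower bound of 1 + 3 + 2 = 6 moves.
A route of 6 moves achieves this: 3 → 4 → 8 → 12 → 16 → 15 → 14.
Since 6 matches the lower bound, it is optimal.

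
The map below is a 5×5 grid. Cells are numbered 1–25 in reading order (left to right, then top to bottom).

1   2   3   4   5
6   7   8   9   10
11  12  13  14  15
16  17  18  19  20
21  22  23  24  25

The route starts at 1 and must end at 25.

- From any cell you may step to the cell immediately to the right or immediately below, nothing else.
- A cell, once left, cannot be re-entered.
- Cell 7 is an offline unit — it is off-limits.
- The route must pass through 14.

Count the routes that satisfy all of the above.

A right/down-only route from 1 to 25 makes exactly 4 down-moves and 4 right-moves in some order.
With no other constraints that would be C(8,4) = 70 routes.
Split at 14 and multiply the segment counts (each segment already excludes blocked cells): 1→14: 4; 14→25: 3; product = 12.
That gives 12 routes.

12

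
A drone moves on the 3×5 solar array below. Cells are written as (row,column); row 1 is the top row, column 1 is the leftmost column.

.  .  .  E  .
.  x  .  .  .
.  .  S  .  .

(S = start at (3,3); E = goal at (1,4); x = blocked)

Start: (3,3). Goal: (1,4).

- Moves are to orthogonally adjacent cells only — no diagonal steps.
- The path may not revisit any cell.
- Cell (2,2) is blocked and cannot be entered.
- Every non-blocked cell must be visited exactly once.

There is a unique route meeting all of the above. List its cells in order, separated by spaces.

(3,3) (3,2) (3,1) (2,1) (1,1) (1,2) (1,3) (2,3) (2,4) (3,4) (3,5) (2,5) (1,5) (1,4)

Need to visit all 14 open cells exactly once, starting at (3,3) and ending at (1,4).
Route from (3,3): left 2 to (3,1), up 2 to (1,1), right 2 to (1,3), down 1 to (2,3), right 1 to (2,4), down 1 to (3,4), right 1 to (3,5), up 2 to (1,5), left 1 to (1,4) — 13 moves in all.
Check: all 14 open cells covered.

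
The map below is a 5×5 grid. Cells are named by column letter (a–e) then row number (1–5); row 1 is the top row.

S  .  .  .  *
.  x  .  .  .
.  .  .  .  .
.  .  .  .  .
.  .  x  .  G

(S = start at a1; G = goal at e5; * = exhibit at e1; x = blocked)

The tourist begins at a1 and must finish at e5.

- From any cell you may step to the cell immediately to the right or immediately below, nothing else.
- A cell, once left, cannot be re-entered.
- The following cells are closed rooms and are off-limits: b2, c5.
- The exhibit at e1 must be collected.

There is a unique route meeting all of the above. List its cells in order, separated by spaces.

a1 b1 c1 d1 e1 e2 e3 e4 e5

Moves only go right or down, so the column and row indices never decrease.
Route from a1: 4× right (reaching e1), 4× down (reaching e5) — 8 moves in all.
Check: all required cells visited.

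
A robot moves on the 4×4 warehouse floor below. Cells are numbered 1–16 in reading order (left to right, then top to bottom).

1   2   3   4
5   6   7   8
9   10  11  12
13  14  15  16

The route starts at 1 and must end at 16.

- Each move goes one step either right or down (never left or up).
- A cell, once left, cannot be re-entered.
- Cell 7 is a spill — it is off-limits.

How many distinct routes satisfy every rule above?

A right/down-only route from 1 to 16 makes exactly 3 down-moves and 3 right-moves in some order.
With no other constraints that would be C(6,3) = 20 routes.
Subtract routes through each blocked cell (inclusion–exclusion for overlaps): − through 7: 9 → 11.
That gives 11 routes.

11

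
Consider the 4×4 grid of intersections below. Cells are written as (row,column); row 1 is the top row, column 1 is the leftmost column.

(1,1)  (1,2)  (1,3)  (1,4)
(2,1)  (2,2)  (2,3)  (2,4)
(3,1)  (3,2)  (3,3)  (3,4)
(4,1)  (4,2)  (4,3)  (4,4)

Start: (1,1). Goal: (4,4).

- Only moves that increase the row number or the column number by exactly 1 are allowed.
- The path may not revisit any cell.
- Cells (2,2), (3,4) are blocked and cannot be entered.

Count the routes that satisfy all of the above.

A right/down-only route from (1,1) to (4,4) makes exactly 3 down-moves and 3 right-moves in some order.
With no other constraints that would be C(6,3) = 20 routes.
Subtract routes through each blocked cell (inclusion–exclusion for overlaps): − through (2,2): 12 − through (3,4): 10 + through (2,2)&(3,4): 6 → 4.
That gives 4 routes.

4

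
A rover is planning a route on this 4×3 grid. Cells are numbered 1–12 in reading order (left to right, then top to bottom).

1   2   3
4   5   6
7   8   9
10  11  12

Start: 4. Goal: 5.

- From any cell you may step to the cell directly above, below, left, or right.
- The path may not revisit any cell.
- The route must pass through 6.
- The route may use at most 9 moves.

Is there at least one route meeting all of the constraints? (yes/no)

One route that works: 4 → 1 → 2 → 3 → 6 → 5.

yes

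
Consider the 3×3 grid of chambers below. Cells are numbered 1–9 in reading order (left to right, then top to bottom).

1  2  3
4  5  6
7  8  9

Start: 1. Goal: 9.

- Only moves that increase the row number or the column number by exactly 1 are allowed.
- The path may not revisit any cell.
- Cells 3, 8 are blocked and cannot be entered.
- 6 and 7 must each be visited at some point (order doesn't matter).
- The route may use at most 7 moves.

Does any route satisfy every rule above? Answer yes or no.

7 is below but to the left of 6: going 6 → 7 would need a leftward move and 7 → 6 an upward move, so no right/down-only route can visit both required cells.

no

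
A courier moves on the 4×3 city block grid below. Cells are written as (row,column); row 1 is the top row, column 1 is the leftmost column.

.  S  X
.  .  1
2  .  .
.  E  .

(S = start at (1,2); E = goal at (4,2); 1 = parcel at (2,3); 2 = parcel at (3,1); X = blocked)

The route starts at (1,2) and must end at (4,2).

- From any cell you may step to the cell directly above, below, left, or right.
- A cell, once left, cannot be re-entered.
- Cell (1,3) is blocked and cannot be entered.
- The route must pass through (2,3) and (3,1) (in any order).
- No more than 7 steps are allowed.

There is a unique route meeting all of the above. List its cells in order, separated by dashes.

(1,2) - (2,2) - (2,3) - (3,3) - (3,2) - (3,1) - (4,1) - (4,2)

Any route must reach (2,3) and (3,1) and still end at (4,2) within 7 moves, so the order of the required stops is forced.
Route from (1,2): down to (2,2), right to (2,3), down to (3,3), 2× left (reaching (3,1)), down to (4,1), right to (4,2) — 7 moves in all.
Check: all required cells visited; 7 ≤ 7 moves.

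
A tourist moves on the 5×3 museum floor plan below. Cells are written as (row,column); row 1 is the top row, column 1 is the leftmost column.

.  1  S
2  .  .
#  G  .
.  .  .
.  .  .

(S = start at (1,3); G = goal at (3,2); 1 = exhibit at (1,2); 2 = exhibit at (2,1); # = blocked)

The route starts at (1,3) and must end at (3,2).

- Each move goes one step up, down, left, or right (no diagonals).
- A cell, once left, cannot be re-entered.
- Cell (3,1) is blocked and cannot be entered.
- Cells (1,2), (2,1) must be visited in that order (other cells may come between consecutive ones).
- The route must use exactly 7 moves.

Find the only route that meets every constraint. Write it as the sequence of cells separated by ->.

The waypoints must appear in the order (1,2), (2,1), with no cell reused.
Route from (1,3): 2× left (reaching (1,1)), down to (2,1), 2× right (reaching (2,3)), down to (3,3), left to (3,2) — 7 moves in all.
Check: order respected (1 at step 1, 2 at step 3); 7 moves as required.

(1,3) -> (1,2) -> (1,1) -> (2,1) -> (2,2) -> (2,3) -> (3,3) -> (3,2)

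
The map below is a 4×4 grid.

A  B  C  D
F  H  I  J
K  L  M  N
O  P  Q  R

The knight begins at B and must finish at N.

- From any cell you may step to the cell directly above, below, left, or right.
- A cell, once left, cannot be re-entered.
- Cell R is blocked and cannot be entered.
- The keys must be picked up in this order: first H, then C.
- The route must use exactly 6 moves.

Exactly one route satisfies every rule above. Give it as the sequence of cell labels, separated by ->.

The waypoints must appear in the order H, C, with no cell reused.
Route from B: down 1 to H, right 1 to I, up 1 to C, right 1 to D, down 2 to N — 6 moves in all.
Check: order respected (H at step 1, C at step 3); 6 moves as required.

B -> H -> I -> C -> D -> J -> N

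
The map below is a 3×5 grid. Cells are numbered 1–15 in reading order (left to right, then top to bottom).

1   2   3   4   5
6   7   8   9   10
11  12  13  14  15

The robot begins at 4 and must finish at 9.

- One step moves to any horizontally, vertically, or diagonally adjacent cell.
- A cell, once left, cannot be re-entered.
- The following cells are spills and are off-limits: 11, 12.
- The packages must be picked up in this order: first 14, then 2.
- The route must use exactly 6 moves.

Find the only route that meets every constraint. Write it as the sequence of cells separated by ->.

4 -> 10 -> 14 -> 8 -> 2 -> 3 -> 9

The waypoints must appear in the order 14, 2, with no cell reused.
Route from 4: down-right 1 to 10, down-left 1 to 14, up-left 2 to 2, right 1 to 3, down-right 1 to 9 — 6 moves in all.
Check: order respected (14 at step 2, 2 at step 4); 6 moves as required.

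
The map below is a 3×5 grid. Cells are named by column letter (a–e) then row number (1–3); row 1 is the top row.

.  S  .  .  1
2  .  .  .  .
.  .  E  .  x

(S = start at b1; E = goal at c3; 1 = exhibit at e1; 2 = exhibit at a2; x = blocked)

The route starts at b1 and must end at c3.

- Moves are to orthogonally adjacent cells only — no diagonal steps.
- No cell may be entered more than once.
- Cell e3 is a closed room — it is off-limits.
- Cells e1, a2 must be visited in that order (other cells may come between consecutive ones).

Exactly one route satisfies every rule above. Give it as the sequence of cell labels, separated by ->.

b1 -> c1 -> d1 -> e1 -> e2 -> d2 -> c2 -> b2 -> a2 -> a3 -> b3 -> c3

The waypoints must appear in the order e1, a2, with no cell reused.
Route from b1: right 3 to e1, down 1 to e2, left 4 to a2, down 1 to a3, right 2 to c3 — 11 moves in all.
Check: order respected (1 at step 3, 2 at step 8).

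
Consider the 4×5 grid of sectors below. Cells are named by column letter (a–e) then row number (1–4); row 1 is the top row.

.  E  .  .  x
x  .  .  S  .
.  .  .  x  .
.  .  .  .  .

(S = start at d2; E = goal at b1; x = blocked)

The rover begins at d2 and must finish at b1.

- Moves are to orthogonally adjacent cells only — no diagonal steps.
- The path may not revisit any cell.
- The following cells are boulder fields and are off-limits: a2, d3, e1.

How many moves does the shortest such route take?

The Manhattan distance from d2 to b1 is |2−1| + |4−2| = 3, so at least 3 moves are needed.
A route of 3 moves achieves this: d2 → d1 → c1 → b1.
Since 3 matches the lower bound, it is optimal.

3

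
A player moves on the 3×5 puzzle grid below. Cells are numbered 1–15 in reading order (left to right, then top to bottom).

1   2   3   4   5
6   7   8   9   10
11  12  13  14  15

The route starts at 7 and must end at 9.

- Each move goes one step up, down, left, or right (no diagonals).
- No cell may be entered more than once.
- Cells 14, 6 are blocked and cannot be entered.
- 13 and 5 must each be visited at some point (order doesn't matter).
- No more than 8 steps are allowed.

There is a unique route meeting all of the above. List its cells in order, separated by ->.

7 -> 12 -> 13 -> 8 -> 3 -> 4 -> 5 -> 10 -> 9

Any route must reach 13 and 5 and still end at 9 within 8 moves, so the order of the required stops is forced.
Route from 7: down 1 to 12, right 1 to 13, up 2 to 3, right 2 to 5, down 1 to 10, left 1 to 9 — 8 moves in all.
Check: all required cells visited; 8 ≤ 8 moves.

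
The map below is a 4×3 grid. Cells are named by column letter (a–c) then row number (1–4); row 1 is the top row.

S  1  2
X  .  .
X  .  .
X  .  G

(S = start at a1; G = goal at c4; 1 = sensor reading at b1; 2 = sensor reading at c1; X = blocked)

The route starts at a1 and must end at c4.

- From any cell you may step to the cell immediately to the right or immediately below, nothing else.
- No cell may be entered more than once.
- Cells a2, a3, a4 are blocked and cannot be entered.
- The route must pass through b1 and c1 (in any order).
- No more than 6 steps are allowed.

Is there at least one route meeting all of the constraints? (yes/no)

yes

One route that works: a1 → b1 → c1 → c2 → c3 → c4.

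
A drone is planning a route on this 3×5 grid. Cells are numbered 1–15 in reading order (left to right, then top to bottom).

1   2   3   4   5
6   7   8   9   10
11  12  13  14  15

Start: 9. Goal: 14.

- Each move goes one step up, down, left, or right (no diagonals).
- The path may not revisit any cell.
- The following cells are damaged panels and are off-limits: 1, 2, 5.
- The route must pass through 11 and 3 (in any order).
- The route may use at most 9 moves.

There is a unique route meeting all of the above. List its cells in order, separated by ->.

9 -> 4 -> 3 -> 8 -> 7 -> 6 -> 11 -> 12 -> 13 -> 14

The 9-move cap with required stops at 11, 3 leaves no slack for detours.
Route from 9: up to 4, left to 3, down to 8, 2× left (reaching 6), down to 11, 3× right (reaching 14) — 9 moves in all.
Check: all required cells visited; 9 ≤ 9 moves.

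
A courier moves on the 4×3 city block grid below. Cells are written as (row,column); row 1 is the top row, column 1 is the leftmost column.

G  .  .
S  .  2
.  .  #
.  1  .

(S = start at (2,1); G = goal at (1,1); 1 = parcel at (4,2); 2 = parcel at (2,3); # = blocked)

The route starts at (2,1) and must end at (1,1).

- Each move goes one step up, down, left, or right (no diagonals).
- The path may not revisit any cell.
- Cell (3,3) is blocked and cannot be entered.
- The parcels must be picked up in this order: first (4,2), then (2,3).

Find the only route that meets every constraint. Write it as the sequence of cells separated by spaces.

The waypoints must appear in the order (4,2), (2,3), with no cell reused.
Route from (2,1): down 2 to (4,1), right 1 to (4,2), up 2 to (2,2), right 1 to (2,3), up 1 to (1,3), left 2 to (1,1) — 9 moves in all.
Check: order respected (1 at step 3, 2 at step 6).

(2,1) (3,1) (4,1) (4,2) (3,2) (2,2) (2,3) (1,3) (1,2) (1,1)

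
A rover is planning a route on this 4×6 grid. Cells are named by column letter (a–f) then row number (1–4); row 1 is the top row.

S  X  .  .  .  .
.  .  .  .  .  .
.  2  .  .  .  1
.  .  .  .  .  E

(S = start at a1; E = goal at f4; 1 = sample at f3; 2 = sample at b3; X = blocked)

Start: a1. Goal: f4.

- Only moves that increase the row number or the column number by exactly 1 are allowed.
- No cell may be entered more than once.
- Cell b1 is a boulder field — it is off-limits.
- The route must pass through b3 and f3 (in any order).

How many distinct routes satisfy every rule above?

2

A right/down-only route from a1 to f4 makes exactly 3 down-moves and 5 right-moves in some order.
With no other constraints that would be C(8,3) = 56 routes.
A monotone route can only reach the required cells in the order b3, f3, so split there and multiply the segment counts (each segment already excludes blocked cells): a1→b3: 2; b3→f3: 1; f3→f4: 1; product = 2.
That gives 2 routes.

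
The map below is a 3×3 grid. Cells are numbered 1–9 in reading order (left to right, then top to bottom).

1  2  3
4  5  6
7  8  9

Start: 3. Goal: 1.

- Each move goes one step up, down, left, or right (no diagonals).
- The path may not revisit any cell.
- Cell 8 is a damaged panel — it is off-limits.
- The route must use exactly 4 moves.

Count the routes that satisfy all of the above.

Need simple routes of exactly 4 moves from 3 to 1 (Manhattan distance 2, so 1 moves are spent on a detour and 1 undoing it).
Enumerating: 3 6 5 2 1 | 3 6 5 4 1 | 3 2 5 4 1.
That gives 3 routes.

3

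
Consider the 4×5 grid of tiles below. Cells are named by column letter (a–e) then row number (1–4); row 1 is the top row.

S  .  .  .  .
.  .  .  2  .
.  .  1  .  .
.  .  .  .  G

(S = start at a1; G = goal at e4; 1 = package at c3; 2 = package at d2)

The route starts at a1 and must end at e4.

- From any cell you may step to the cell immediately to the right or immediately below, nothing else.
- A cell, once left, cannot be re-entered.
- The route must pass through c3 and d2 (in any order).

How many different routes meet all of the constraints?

0

A right/down-only route from a1 to e4 makes exactly 3 down-moves and 4 right-moves in some order.
With no other constraints that would be C(7,3) = 35 routes.
c3 is below but to the left of d2: going d2 → c3 would need a leftward move and c3 → d2 an upward move, so no right/down-only route can visit both required cells.
No route satisfies every constraint, so the count is 0.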